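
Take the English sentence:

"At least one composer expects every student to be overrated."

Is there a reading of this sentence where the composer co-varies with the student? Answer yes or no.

Yes

The paraphrase describes the scope ordering *every student* > *at least one composer*.
*every student* is the subject of an ECM infinitive — the infinitival complement of an ECM verb is not a scope island, so *every student* can raise into the matrix clause.
No island intervenes, so both surface and inverse scope are derivable.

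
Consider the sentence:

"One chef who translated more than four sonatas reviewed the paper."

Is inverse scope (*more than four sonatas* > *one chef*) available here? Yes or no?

The DP *more than four sonatas* is contained in the relative clause *who translated more than four sonatas*.
QR out of a relative clause is ruled out by the relative-clause island constraint.
So *more than four sonatas* cannot raise to a position above *one chef*.
(Only the surface reading survives: one fixed chef with respect to all the relevant sonatas.)

No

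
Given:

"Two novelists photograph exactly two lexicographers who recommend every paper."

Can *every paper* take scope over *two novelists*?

*every paper* sits inside the relative clause *who recommend every paper* modifying *exactly two lexicographers*.
QR out of a relative clause is ruled out by the relative-clause island constraint.
*every paper* is confined to the island and cannot take scope over *two novelists*.

No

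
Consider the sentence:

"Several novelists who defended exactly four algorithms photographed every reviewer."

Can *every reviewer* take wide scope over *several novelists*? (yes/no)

*every reviewer* is a matrix argument; only *several novelists* is modified by the relative clause *who defended exactly four algorithms*, so the RC island is irrelevant to the target quantifier.
Ordinary QR to a clause-peripheral position gives the wide-scope LF for the lower DP.

Yes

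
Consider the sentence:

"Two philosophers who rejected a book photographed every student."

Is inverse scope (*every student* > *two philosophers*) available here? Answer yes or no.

Yes

The relative clause *who rejected a book* modifies *two philosophers*, but *every student* is not inside that relative clause — it is an argument of the matrix verb.
Since no island is crossed, the inverse ordering is licensed alongside surface scope.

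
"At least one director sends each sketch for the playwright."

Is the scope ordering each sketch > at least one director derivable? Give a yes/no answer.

Yes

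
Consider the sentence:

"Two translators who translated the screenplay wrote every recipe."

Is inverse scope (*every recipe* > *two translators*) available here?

Yes

The RC *who translated the screenplay* is an island, but *every recipe* is not inside it — it is the matrix object, a clausemate of *two translators*.
Ordinary QR to a clause-peripheral position gives the wide-scope LF for the lower DP.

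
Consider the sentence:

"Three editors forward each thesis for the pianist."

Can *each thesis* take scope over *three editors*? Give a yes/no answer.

*each thesis* and *three editors* are in the same minimal clause.
With no island boundary between them, the object can take inverse scope over the subject via ordinary QR within the clause.
The sentence is scopally ambiguous between *three editors* > *each thesis* and *each thesis* > *three editors*.

Yes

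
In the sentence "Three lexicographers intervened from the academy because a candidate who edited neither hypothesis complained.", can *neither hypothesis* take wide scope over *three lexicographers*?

No

*neither hypothesis* occurs within the relative clause *who edited neither hypothesis*, which is itself inside the adjunct *because a candidate who edited neither hypothesis complained*.
Nested islands: the RC island is itself inside an adjunct island, so wide scope is doubly excluded.
Hence only narrow scope for *neither hypothesis* (under *three lexicographers*) survives.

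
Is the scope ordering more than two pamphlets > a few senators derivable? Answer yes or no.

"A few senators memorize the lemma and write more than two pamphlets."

Structurally, *more than two pamphlets* is inside one conjunct of the coordinate structure (*write more than two pamphlets*).
The Coordinate Structure Constraint blocks movement (including QR) out of a single conjunct.
The inverse ordering *more than two pamphlets* > *a few senators* is therefore underivable.

No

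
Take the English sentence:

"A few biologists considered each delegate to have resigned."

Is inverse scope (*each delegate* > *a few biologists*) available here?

*each delegate* is the subject of an ECM infinitive — the infinitival complement of an ECM verb is not a scope island, so *each delegate* can raise into the matrix clause.
With no island boundary between them, the object can take inverse scope over the subject via ordinary QR within the clause.

Yes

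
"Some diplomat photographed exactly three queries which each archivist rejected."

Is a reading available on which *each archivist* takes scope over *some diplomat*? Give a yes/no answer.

No

*each archivist* sits inside the relative clause *which each archivist rejected* modifying *exactly three queries*.
The relative clause forms an island for QR, so the quantifier is confined to the head noun's restrictor.
So *each archivist* cannot raise to a position above *some diplomat*.
(Only the surface reading survives: one fixed diplomat with respect to all the relevant archivists.)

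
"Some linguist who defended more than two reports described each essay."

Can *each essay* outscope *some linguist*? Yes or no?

Yes

The RC *who defended more than two reports* is an island, but *each essay* is not inside it — it is the matrix object, a clausemate of *some linguist*.
Clause-internal QR can adjoin the lower DP above the subject, yielding the inverse reading.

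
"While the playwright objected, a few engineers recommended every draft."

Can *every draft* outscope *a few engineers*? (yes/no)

The adjunct island is irrelevant here — *every draft* and *a few engineers* are both in the matrix clause.
No island intervenes, so both surface and inverse scope are derivable.

Yes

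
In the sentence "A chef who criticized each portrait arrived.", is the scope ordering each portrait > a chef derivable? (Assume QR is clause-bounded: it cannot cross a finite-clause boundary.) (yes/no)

No

*each portrait* sits inside the relative clause *who criticized each portrait*.
The relative clause forms an island for QR, so the quantifier is confined to the head noun's restrictor.
So *each portrait* cannot raise to a position above *a chef*.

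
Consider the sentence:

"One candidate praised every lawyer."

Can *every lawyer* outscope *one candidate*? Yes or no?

*every lawyer* and *one candidate* are in the same minimal clause.
QR within a single clause is free, so the lower quantifier may take scope over the higher one.
The sentence is scopally ambiguous between *one candidate* > *every lawyer* and *every lawyer* > *one candidate*.

Yes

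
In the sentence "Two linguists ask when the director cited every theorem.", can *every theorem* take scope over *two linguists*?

No

The target quantifier *every theorem* is part of the embedded question *when the director cited every theorem*.
The wh-island constraint blocks QR out of an embedded interrogative.
So *every theorem* cannot raise to a position above *two linguists*.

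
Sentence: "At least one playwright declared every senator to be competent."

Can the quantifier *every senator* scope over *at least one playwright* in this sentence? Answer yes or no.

*every senator* is the subject of an ECM infinitive — the infinitival complement of an ECM verb is not a scope island, so *every senator* can raise into the matrix clause.
No island intervenes, so both surface and inverse scope are derivable.

Yes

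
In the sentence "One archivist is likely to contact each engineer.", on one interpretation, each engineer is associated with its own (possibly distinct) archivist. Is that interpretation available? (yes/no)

That reading corresponds to *each engineer* > *one archivist*.
*each engineer* is the object of the infinitival complement of a raising predicate; raising infinitives are transparent for QR, so the two DPs are in effect clausemates.
No island intervenes, so both surface and inverse scope are derivable.

Yes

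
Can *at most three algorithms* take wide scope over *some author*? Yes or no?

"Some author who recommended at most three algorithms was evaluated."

The target quantifier *at most three algorithms* is part of the relative clause *who recommended at most three algorithms*.
Relative clauses block scope extraction: QR cannot target a position outside the modified NP.
Hence only narrow scope for *at most three algorithms* (under *some author*) survives.
(Only the surface reading survives: one fixed author with respect to all the relevant algorithms.)

No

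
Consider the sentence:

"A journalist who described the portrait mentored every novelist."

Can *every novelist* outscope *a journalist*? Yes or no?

The relative clause *who described the portrait* modifies *a journalist*, but *every novelist* is not inside that relative clause — it is an argument of the matrix verb.
With no island boundary between them, the object can take inverse scope over the subject via ordinary QR within the clause.

Yes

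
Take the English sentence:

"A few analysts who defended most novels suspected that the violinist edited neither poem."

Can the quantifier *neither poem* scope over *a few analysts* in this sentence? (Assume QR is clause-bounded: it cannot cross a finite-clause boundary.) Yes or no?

The target quantifier *neither poem* is part of the finite complement clause *that the violinist edited neither poem*.
Given the clause-boundedness assumption, QR cannot cross the finite CP into the matrix.
So *neither poem* cannot raise high enough to outscope *a few analysts*; only the surface ordering *a few analysts* > *neither poem* is available.

No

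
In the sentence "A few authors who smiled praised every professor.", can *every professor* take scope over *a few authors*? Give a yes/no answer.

Yes

*every professor* is a matrix argument; only *a few authors* is modified by the relative clause *who smiled*, so the RC island is irrelevant to the target quantifier.
Since no island is crossed, the inverse ordering is licensed alongside surface scope.
Both orderings are possible: *a few authors* > *every professor* and *every professor* > *a few authors*.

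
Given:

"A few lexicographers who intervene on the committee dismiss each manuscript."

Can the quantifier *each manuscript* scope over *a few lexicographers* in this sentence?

The relative clause *who intervene on the committee* modifies *a few lexicographers*, but *each manuscript* is not inside that relative clause — it is an argument of the matrix verb.
QR within a single clause is free, so the lower quantifier may take scope over the higher one.

Yes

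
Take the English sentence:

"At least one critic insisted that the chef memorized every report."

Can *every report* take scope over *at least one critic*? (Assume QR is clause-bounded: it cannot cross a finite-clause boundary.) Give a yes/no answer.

No

The DP *every report* is contained in the finite complement clause *that the chef memorized every report*.
QR is clause-bounded, so the finite complement is a scope island for the embedded quantifier.
The inverse ordering *every report* > *at least one critic* is therefore underivable.
(Only the surface reading survives: one fixed critic with respect to all the relevant reports.)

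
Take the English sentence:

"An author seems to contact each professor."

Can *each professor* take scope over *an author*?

*each professor* is inside a raising infinitive, which is transparent to QR (no CP barrier), so it behaves as a matrix argument.
Ordinary QR to a clause-peripheral position gives the wide-scope LF for the lower DP.
So *each professor* > *an author* is among the available readings.

Yes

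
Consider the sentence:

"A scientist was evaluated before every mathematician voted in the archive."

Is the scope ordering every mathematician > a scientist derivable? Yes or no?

No

*every mathematician* occurs within the adjunct clause *before every mathematician voted in the archive*.
Adverbial clauses are not L-marked, so they are barriers for QR — the quantifier cannot escape the adjunct.
So *every mathematician* cannot raise to a position above *a scientist*.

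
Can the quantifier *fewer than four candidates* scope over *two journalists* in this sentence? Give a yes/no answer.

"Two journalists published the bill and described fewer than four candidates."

No

*fewer than four candidates* sits inside one conjunct of the coordinate structure (*described fewer than four candidates*).
The Coordinate Structure Constraint blocks movement (including QR) out of a single conjunct.
Hence only narrow scope for *fewer than four candidates* (under *two journalists*) survives.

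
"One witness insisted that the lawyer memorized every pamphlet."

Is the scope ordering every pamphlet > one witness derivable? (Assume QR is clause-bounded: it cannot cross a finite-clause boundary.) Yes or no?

No

*every pamphlet* occurs within the finite complement clause *that the lawyer memorized every pamphlet*.
QR is clause-bounded, so the finite complement is a scope island for the embedded quantifier.
So *every pamphlet* cannot raise to a position above *one witness*.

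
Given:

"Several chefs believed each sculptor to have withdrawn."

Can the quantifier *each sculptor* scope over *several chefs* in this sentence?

Yes

*each sculptor* is an ECM subject; ECM complements are not islands, and the embedded quantifier may take matrix scope.
QR within a single clause is free, so the lower quantifier may take scope over the higher one.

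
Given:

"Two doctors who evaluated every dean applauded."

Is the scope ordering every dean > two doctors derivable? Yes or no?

Structurally, *every dean* is inside the relative clause *who evaluated every dean*.
Relative clauses are scope islands: a quantifier cannot QR out of a relative clause to take scope in the matrix clause.
Hence only narrow scope for *every dean* (under *two doctors*) survives.

No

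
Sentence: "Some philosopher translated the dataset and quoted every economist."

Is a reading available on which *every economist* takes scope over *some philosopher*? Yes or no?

The DP *every economist* is contained in one conjunct of the coordinate structure (*quoted every economist*).
A quantifier cannot raise out of one conjunct of a coordination across the whole coordinate structure — the CSC applies to QR.
Hence only narrow scope for *every economist* (under *some philosopher*) survives.

No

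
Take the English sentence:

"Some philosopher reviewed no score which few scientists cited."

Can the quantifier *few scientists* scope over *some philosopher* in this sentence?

No

Structurally, *few scientists* is inside the relative clause *which few scientists cited* modifying *no score*.
Relative clauses are scope islands: a quantifier cannot QR out of a relative clause to take scope in the matrix clause.
There is no licit LF on which *few scientists* c-commands *some philosopher*.
(Only the surface reading survives: one fixed philosopher with respect to all the relevant scientists.)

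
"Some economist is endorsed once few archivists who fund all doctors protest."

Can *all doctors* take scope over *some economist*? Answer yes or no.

The DP *all doctors* is contained in the relative clause *who fund all doctors*, which is itself inside the adjunct *once few archivists who fund all doctors protest*.
Both the relative clause and the enclosing adjunct are scope islands; QR cannot cross either.
So the wide-scope reading for *all doctors* is blocked.

No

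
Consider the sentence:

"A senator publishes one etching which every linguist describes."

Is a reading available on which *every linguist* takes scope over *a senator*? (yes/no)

*every linguist* is embedded in the relative clause *which every linguist describes* modifying *one etching*.
Quantifiers inside a relative clause are trapped there; the RC boundary blocks QR.
*every linguist* > *a senator* would require crossing that boundary, which is illicit.

No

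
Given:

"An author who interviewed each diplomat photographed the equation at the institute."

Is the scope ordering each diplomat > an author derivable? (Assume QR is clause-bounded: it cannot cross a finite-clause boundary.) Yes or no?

The DP *each diplomat* is contained in the relative clause *who interviewed each diplomat*.
Quantifiers inside a relative clause are trapped there; the RC boundary blocks QR.
So the wide-scope reading for *each diplomat* is blocked.
(Only the surface reading survives: one fixed author with respect to all the relevant diplomats.)

No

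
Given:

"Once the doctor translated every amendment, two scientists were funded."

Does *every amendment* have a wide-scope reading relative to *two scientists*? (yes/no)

No

*every amendment* is embedded in the adjunct clause *once the doctor translated every amendment*.
Adjunct clauses are scope islands: a quantifier inside an adjunct cannot raise into the matrix clause.
There is no licit LF on which *every amendment* c-commands *two scientists*.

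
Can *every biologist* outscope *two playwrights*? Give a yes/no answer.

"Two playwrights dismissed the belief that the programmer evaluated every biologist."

No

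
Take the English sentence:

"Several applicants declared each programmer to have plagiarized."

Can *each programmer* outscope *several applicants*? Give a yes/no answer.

*each programmer* is an ECM subject; ECM complements are not islands, and the embedded quantifier may take matrix scope.
Nothing blocks QR of the lower DP to a position above the higher one, so inverse scope is available.

Yes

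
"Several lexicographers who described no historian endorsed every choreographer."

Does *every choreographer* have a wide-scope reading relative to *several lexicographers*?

Yes

Although the sentence contains a relative clause (*who described no historian*), *every choreographer* is outside it, in the matrix VP.
Clause-internal QR can adjoin the lower DP above the subject, yielding the inverse reading.
So *every choreographer* > *several lexicographers* is among the available readings.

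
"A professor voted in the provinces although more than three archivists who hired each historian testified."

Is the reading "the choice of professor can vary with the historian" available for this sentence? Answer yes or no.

No

The described interpretation is the *each historian* > *a professor* scoping.
*each historian* occurs within the relative clause *who hired each historian*, which is itself inside the adjunct *although more than three archivists who hired each historian testified*.
Both the relative clause and the enclosing adjunct are scope islands; QR cannot cross either.
The inverse ordering *each historian* > *a professor* is therefore underivable.
(Only the surface reading survives: one fixed professor with respect to all the relevant historians.)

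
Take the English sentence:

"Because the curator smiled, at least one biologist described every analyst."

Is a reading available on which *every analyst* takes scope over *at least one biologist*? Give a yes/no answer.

Yes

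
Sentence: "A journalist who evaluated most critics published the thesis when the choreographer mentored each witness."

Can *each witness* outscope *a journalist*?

The DP *each witness* is contained in the adjunct clause *when the choreographer mentored each witness*.
Since the clause is an adjunct (not a complement), the Adjunct Condition blocks QR across its edge.
There is no licit LF on which *each witness* c-commands *a journalist*.
(Only the surface reading survives: one fixed journalist with respect to all the relevant witnesses.)

No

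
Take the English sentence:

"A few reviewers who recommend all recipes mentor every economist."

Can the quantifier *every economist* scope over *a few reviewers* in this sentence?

Yes

Although the sentence contains a relative clause (*who recommend all recipes*), *every economist* is outside it, in the matrix VP.
Clause-internal QR can adjoin the lower DP above the subject, yielding the inverse reading.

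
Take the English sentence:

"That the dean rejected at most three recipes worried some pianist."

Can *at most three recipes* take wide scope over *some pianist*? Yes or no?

*at most three recipes* is embedded in the sentential subject *that the dean rejected at most three recipes*.
Subjects — clausal subjects included — are islands for extraction, and QR is no exception.
*at most three recipes* > *some pianist* would require crossing that boundary, which is illicit.

No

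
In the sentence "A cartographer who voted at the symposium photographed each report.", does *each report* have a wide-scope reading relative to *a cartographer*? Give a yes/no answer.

Although the sentence contains a relative clause (*who voted at the symposium*), *each report* is outside it, in the matrix VP.
Nothing blocks QR of the lower DP to a position above the higher one, so inverse scope is available.
So *each report* > *a cartographer* is among the available readings.

Yes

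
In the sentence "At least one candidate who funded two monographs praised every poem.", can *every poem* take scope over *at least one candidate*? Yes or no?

Although the sentence contains a relative clause (*who funded two monographs*), *every poem* is outside it, in the matrix VP.
No island intervenes, so both surface and inverse scope are derivable.

Yes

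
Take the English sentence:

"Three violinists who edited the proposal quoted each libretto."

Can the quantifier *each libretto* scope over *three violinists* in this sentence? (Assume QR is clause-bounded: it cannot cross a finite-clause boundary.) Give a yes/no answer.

The relative clause *who edited the proposal* modifies *three violinists*, but *each libretto* is not inside that relative clause — it is an argument of the matrix verb.
Nothing blocks QR of the lower DP to a position above the higher one, so inverse scope is available.

Yes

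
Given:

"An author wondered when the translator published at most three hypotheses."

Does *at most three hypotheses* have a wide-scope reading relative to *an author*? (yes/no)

No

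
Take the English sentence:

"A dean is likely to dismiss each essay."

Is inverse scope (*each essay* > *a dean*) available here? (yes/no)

Yes

*each essay* is inside a raising infinitive, which is transparent to QR (no CP barrier), so it behaves as a matrix argument.
Clause-internal QR can adjoin the lower DP above the subject, yielding the inverse reading.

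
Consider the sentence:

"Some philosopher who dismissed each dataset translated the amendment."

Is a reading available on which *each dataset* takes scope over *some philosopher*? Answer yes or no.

No

*each dataset* sits inside the relative clause *who dismissed each dataset*.
A relative clause is a scope island — quantifier raising cannot cross its boundary.
So *each dataset* cannot raise to a position above *some philosopher*.
(Only the surface reading survives: one fixed philosopher with respect to all the relevant datasets.)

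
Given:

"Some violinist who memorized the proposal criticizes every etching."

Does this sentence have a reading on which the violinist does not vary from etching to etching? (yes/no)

The paraphrase describes the scope ordering *some violinist* > *every etching*.
Surface scope (*some violinist* > *every etching*) is always derivable; islands only block QR, not in-situ interpretation.

Yes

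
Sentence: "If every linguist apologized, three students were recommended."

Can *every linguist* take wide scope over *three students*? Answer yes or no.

No

The target quantifier *every linguist* is part of the adjunct clause *if every linguist apologized*.
Since the clause is an adjunct (not a complement), the Adjunct Condition blocks QR across its edge.
So the wide-scope reading for *every linguist* is blocked.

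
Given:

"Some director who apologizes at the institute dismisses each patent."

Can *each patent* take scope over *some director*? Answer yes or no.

Yes

The relative clause *who apologizes at the institute* modifies *some director*, but *each patent* is not inside that relative clause — it is an argument of the matrix verb.
QR within a single clause is free, so the lower quantifier may take scope over the higher one.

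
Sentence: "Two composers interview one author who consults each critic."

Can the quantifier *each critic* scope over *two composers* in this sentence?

The target quantifier *each critic* is part of the relative clause *who consults each critic* modifying *one author*.
A relative clause is a scope island — quantifier raising cannot cross its boundary.
The inverse ordering *each critic* > *two composers* is therefore underivable.

No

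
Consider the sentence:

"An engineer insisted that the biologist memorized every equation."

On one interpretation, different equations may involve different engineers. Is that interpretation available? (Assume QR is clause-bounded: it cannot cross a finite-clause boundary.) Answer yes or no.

No

The described interpretation is the *every equation* > *an engineer* scoping.
The target quantifier *every equation* is part of the finite complement clause *that the biologist memorized every equation*.
Given the clause-boundedness assumption, QR cannot cross the finite CP into the matrix.
*every equation* is confined to the island and cannot take scope over *an engineer*.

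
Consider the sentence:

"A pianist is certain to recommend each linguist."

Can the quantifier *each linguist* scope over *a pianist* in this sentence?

Yes

*each linguist* is inside a raising infinitive, which is transparent to QR (no CP barrier), so it behaves as a matrix argument.
With no island boundary between them, the object can take inverse scope over the subject via ordinary QR within the clause.
So *each linguist* > *a pianist* is among the available readings.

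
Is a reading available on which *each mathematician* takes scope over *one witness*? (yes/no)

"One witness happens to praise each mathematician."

Yes

Raising constructions are monoclausal for scope purposes; *each mathematician* is not separated from *one witness* by any island.
Ordinary QR to a clause-peripheral position gives the wide-scope LF for the lower DP.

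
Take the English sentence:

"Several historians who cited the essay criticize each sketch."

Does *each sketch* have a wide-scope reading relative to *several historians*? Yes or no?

Although the sentence contains a relative clause (*who cited the essay*), *each sketch* is outside it, in the matrix VP.
Nothing blocks QR of the lower DP to a position above the higher one, so inverse scope is available.
So *each sketch* > *several historians* is among the available readings.

Yes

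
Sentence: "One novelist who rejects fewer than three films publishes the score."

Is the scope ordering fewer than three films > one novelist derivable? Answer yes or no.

No

The DP *fewer than three films* is contained in the relative clause *who rejects fewer than three films*.
QR out of a relative clause is ruled out by the relative-clause island constraint.
The inverse ordering *fewer than three films* > *one novelist* is therefore underivable.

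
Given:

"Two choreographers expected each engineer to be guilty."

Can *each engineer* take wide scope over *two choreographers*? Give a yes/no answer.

*each engineer* is an ECM subject; ECM complements are not islands, and the embedded quantifier may take matrix scope.
Since no island is crossed, the inverse ordering is licensed alongside surface scope.

Yes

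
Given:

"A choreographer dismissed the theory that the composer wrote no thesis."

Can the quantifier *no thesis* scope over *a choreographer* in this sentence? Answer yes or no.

Structurally, *no thesis* is inside the complex NP *the theory that the composer wrote no thesis*.
The Complex NP Constraint bars QR out of the complement clause of a noun.
So *no thesis* cannot raise to a position above *a choreographer*.

No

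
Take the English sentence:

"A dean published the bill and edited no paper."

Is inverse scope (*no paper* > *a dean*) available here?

*no paper* occurs within one conjunct of the coordinate structure (*edited no paper*).
Asymmetric QR out of one conjunct violates the Coordinate Structure Constraint.
So *no paper* cannot raise to a position above *a dean*.

No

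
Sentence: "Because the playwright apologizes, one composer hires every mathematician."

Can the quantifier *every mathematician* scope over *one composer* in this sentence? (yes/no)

Yes

The adjunct island is irrelevant here — *every mathematician* and *one composer* are both in the matrix clause.
Since no island is crossed, the inverse ordering is licensed alongside surface scope.
The sentence is scopally ambiguous between *one composer* > *every mathematician* and *every mathematician* > *one composer*.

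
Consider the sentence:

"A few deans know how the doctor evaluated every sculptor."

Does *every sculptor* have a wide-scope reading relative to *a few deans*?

Structurally, *every sculptor* is inside the embedded question *how the doctor evaluated every sculptor*.
Embedded wh-clauses are opaque for QR, so the quantifier stays inside the question.
*every sculptor* is confined to the island and cannot take scope over *a few deans*.

No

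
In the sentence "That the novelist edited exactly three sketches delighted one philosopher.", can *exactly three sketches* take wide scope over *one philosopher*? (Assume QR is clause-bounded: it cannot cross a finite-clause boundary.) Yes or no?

The DP *exactly three sketches* is contained in the sentential subject *that the novelist edited exactly three sketches*.
Clausal subjects are scope islands; QR from inside the subject into the matrix is barred.
There is no licit LF on which *exactly three sketches* c-commands *one philosopher*.

No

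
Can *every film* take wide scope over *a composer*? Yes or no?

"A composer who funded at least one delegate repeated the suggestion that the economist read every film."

No

The DP *every film* is contained in the complex NP *the suggestion that the economist read every film*.
Noun-complement clauses are scope islands (the Complex NP Constraint): a quantifier inside one cannot scope into the matrix.
Hence only narrow scope for *every film* (under *a composer*) survives.
(Only the surface reading survives: one fixed composer with respect to all the relevant films.)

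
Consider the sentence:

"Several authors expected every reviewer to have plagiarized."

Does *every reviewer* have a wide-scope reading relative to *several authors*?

Yes

The ECM infinitive is scope-transparent — *every reviewer* is free to raise above *several authors*.
With no island boundary between them, the object can take inverse scope over the subject via ordinary QR within the clause.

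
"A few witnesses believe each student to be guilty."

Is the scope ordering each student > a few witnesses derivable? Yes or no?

Yes

*each student* is an ECM subject; ECM complements are not islands, and the embedded quantifier may take matrix scope.
Nothing blocks QR of the lower DP to a position above the higher one, so inverse scope is available.
The sentence is scopally ambiguous between *a few witnesses* > *each student* and *each student* > *a few witnesses*.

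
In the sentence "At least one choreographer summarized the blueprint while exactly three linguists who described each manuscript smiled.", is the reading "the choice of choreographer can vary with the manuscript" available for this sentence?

No

The described interpretation is the *each manuscript* > *at least one choreographer* scoping.
Structurally, *each manuscript* is inside the relative clause *who described each manuscript*, which is itself inside the adjunct *while exactly three linguists who described each manuscript smiled*.
Two island boundaries intervene — the relative clause and the adjunct. Either alone would block QR.
So the wide-scope reading for *each manuscript* is blocked.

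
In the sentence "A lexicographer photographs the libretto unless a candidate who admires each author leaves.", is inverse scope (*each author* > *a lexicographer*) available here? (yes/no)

No

Structurally, *each author* is inside the relative clause *who admires each author*, which is itself inside the adjunct *unless a candidate who admires each author leaves*.
Even if one barrier were somehow void, the other would still block QR.
There is no licit LF on which *each author* c-commands *a lexicographer*.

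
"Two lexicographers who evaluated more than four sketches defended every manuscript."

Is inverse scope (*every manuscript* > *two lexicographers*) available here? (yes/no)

Yes

Although the sentence contains a relative clause (*who evaluated more than four sketches*), *every manuscript* is outside it, in the matrix VP.
Nothing blocks QR of the lower DP to a position above the higher one, so inverse scope is available.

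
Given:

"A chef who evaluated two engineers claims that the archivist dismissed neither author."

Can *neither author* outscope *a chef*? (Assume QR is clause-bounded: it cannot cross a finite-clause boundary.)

*neither author* sits inside the finite complement clause *that the archivist dismissed neither author*.
Finite CP is the ceiling for QR here, by assumption.
The inverse ordering *neither author* > *a chef* is therefore underivable.

No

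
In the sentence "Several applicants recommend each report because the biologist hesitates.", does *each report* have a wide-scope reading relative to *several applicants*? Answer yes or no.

Although there is an adjunct clause, *each report* is in the main clause, not inside the adjunct.
Clause-internal QR can adjoin the lower DP above the subject, yielding the inverse reading.

Yes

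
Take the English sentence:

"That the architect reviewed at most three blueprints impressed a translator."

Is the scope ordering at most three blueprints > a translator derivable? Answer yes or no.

Structurally, *at most three blueprints* is inside the sentential subject *that the architect reviewed at most three blueprints*.
Clausal subjects are scope islands; QR from inside the subject into the matrix is barred.
*at most three blueprints* is confined to the island and cannot take scope over *a translator*.

No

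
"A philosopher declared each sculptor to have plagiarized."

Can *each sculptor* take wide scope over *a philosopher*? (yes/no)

*each sculptor* is the subject of an ECM infinitive — the infinitival complement of an ECM verb is not a scope island, so *each sculptor* can raise into the matrix clause.
QR within a single clause is free, so the lower quantifier may take scope over the higher one.
So *each sculptor* > *a philosopher* is among the available readings.

Yes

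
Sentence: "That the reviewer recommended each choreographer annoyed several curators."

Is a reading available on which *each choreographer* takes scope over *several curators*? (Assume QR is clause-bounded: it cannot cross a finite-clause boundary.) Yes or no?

No

The target quantifier *each choreographer* is part of the sentential subject *that the reviewer recommended each choreographer*.
Subjects — clausal subjects included — are islands for extraction, and QR is no exception.
There is no licit LF on which *each choreographer* c-commands *several curators*.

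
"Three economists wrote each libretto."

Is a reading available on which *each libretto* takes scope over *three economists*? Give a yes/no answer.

*each libretto* and *three economists* are in the same minimal clause.
QR within a single clause is free, so the lower quantifier may take scope over the higher one.
The sentence is scopally ambiguous between *three economists* > *each libretto* and *each libretto* > *three economists*.

Yes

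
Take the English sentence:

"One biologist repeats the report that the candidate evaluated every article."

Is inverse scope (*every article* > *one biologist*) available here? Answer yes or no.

No

Structurally, *every article* is inside the complex NP *the report that the candidate evaluated every article*.
The complex NP is opaque for QR — the quantifier is frozen inside the noun's complement.
*every article* > *one biologist* would require crossing that boundary, which is illicit.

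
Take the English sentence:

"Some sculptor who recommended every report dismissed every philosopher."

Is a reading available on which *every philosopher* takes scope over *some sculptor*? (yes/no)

*every philosopher* is a matrix argument; only *some sculptor* is modified by the relative clause *who recommended every report*, so the RC island is irrelevant to the target quantifier.
No island intervenes, so both surface and inverse scope are derivable.
So *every philosopher* > *some sculptor* is among the available readings.

Yes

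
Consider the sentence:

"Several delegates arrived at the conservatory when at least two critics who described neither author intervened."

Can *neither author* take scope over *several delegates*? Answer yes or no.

No

The DP *neither author* is contained in the relative clause *who described neither author*, which is itself inside the adjunct *when at least two critics who described neither author intervened*.
Even if one barrier were somehow void, the other would still block QR.
The inverse ordering *neither author* > *several delegates* is therefore underivable.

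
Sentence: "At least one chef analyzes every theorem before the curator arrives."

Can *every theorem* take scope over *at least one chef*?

Neither queried DP is inside the adjunct, so the adjunct-island constraint does not apply.
Since no island is crossed, the inverse ordering is licensed alongside surface scope.

Yes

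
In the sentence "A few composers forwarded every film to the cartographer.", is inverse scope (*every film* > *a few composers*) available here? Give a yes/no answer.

Yes

*every film* is the matrix object and *a few composers* the matrix subject; the two are clausemates.
No island intervenes, so both surface and inverse scope are derivable.
So *every film* > *a few composers* is among the available readings.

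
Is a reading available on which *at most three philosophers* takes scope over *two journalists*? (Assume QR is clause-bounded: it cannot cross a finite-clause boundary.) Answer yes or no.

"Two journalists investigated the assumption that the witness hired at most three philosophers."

No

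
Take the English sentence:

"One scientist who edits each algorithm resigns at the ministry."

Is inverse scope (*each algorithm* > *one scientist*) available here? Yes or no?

Structurally, *each algorithm* is inside the relative clause *who edits each algorithm*.
Relative clauses block scope extraction: QR cannot target a position outside the modified NP.
There is no licit LF on which *each algorithm* c-commands *one scientist*.

No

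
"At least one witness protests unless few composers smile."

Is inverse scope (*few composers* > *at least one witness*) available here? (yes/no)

No

*few composers* sits inside the adjunct clause *unless few composers smile*.
Adjunct clauses are scope islands: a quantifier inside an adjunct cannot raise into the matrix clause.
The inverse ordering *few composers* > *at least one witness* is therefore underivable.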